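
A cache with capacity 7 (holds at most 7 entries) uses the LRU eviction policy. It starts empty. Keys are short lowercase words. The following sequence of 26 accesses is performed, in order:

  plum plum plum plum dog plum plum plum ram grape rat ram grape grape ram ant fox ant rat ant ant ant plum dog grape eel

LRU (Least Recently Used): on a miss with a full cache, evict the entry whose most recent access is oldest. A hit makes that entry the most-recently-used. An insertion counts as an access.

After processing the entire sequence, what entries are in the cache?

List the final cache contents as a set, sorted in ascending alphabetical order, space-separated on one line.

LRU simulation (capacity=7):
  1. access plum: MISS. Cache (LRU->MRU): [plum]
  2. access plum: HIT. Cache (LRU->MRU): [plum]
  3. access plum: HIT. Cache (LRU->MRU): [plum]
  4. access plum: HIT. Cache (LRU->MRU): [plum]
  5. access dog: MISS. Cache (LRU->MRU): [plum dog]
  6. access plum: HIT. Cache (LRU->MRU): [dog plum]
  7. access plum: HIT. Cache (LRU->MRU): [dog plum]
  8. access plum: HIT. Cache (LRU->MRU): [dog plum]
  9. access ram: MISS. Cache (LRU->MRU): [dog plum ram]
  10. access grape: MISS. Cache (LRU->MRU): [dog plum ram grape]
  11. access rat: MISS. Cache (LRU->MRU): [dog plum ram grape rat]
  12. access ram: HIT. Cache (LRU->MRU): [dog plum grape rat ram]
  13. access grape: HIT. Cache (LRU->MRU): [dog plum rat ram grape]
  14. access grape: HIT. Cache (LRU->MRU): [dog plum rat ram grape]
  15. access ram: HIT. Cache (LRU->MRU): [dog plum rat grape ram]
  16. access ant: MISS. Cache (LRU->MRU): [dog plum rat grape ram ant]
  17. access fox: MISS. Cache (LRU->MRU): [dog plum rat grape ram ant fox]
  18. access ant: HIT. Cache (LRU->MRU): [dog plum rat grape ram fox ant]
  19. access rat: HIT. Cache (LRU->MRU): [dog plum grape ram fox ant rat]
  20. access ant: HIT. Cache (LRU->MRU): [dog plum grape ram fox rat ant]
  21. access ant: HIT. Cache (LRU->MRU): [dog plum grape ram fox rat ant]
  22. access ant: HIT. Cache (LRU->MRU): [dog plum grape ram fox rat ant]
  23. access plum: HIT. Cache (LRU->MRU): [dog grape ram fox rat ant plum]
  24. access dog: HIT. Cache (LRU->MRU): [grape ram fox rat ant plum dog]
  25. access grape: HIT. Cache (LRU->MRU): [ram fox rat ant plum dog grape]
  26. access eel: MISS, evict ram. Cache (LRU->MRU): [fox rat ant plum dog grape eel]
Total: 18 hits, 8 misses, 1 evictions

Answer: ant dog eel fox grape plum rat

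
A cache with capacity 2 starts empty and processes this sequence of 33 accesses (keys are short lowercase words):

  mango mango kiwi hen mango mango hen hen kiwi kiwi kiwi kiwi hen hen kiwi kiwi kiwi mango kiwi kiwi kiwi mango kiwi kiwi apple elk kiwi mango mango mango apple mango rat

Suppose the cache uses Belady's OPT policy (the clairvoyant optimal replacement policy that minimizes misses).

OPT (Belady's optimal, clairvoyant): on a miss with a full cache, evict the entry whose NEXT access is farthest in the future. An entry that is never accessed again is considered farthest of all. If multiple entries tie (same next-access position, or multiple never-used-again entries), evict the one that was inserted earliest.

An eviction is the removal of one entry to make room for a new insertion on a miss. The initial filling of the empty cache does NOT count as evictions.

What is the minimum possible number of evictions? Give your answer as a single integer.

Answer: 8

Derivation:
OPT (Belady) simulation (capacity=2):
  1. access mango: MISS. Cache: [mango]
  2. access mango: HIT. Next use of mango: step 5. Cache: [mango]
  3. access kiwi: MISS. Cache: [mango kiwi]
  4. access hen: MISS, evict kiwi (next use: step 9). Cache: [mango hen]
  5. access mango: HIT. Next use of mango: step 6. Cache: [mango hen]
  6. access mango: HIT. Next use of mango: step 18. Cache: [mango hen]
  7. access hen: HIT. Next use of hen: step 8. Cache: [mango hen]
  8. access hen: HIT. Next use of hen: step 13. Cache: [mango hen]
  9. access kiwi: MISS, evict mango (next use: step 18). Cache: [hen kiwi]
  10. access kiwi: HIT. Next use of kiwi: step 11. Cache: [hen kiwi]
  11. access kiwi: HIT. Next use of kiwi: step 12. Cache: [hen kiwi]
  12. access kiwi: HIT. Next use of kiwi: step 15. Cache: [hen kiwi]
  13. access hen: HIT. Next use of hen: step 14. Cache: [hen kiwi]
  14. access hen: HIT. Next use of hen: never. Cache: [hen kiwi]
  15. access kiwi: HIT. Next use of kiwi: step 16. Cache: [hen kiwi]
  16. access kiwi: HIT. Next use of kiwi: step 17. Cache: [hen kiwi]
  17. access kiwi: HIT. Next use of kiwi: step 19. Cache: [hen kiwi]
  18. access mango: MISS, evict hen (next use: never). Cache: [kiwi mango]
  19. access kiwi: HIT. Next use of kiwi: step 20. Cache: [kiwi mango]
  20. access kiwi: HIT. Next use of kiwi: step 21. Cache: [kiwi mango]
  21. access kiwi: HIT. Next use of kiwi: step 23. Cache: [kiwi mango]
  22. access mango: HIT. Next use of mango: step 28. Cache: [kiwi mango]
  23. access kiwi: HIT. Next use of kiwi: step 24. Cache: [kiwi mango]
  24. access kiwi: HIT. Next use of kiwi: step 27. Cache: [kiwi mango]
  25. access apple: MISS, evict mango (next use: step 28). Cache: [kiwi apple]
  26. access elk: MISS, evict apple (next use: step 31). Cache: [kiwi elk]
  27. access kiwi: HIT. Next use of kiwi: never. Cache: [kiwi elk]
  28. access mango: MISS, evict kiwi (next use: never). Cache: [elk mango]
  29. access mango: HIT. Next use of mango: step 30. Cache: [elk mango]
  30. access mango: HIT. Next use of mango: step 32. Cache: [elk mango]
  31. access apple: MISS, evict elk (next use: never). Cache: [mango apple]
  32. access mango: HIT. Next use of mango: never. Cache: [mango apple]
  33. access rat: MISS, evict mango (next use: never). Cache: [apple rat]
Total: 23 hits, 10 misses, 8 evictions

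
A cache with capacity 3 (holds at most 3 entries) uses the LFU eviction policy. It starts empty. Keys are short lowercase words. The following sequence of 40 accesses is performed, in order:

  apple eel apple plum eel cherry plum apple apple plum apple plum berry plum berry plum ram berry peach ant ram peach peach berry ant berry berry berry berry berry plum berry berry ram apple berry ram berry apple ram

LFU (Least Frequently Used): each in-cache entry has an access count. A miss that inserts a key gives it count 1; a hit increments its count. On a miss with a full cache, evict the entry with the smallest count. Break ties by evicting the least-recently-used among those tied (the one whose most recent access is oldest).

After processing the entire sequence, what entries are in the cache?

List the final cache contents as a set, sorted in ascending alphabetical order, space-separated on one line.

LFU simulation (capacity=3):
  1. access apple: MISS. Cache: [apple(c=1)]
  2. access eel: MISS. Cache: [apple(c=1) eel(c=1)]
  3. access apple: HIT, count now 2. Cache: [eel(c=1) apple(c=2)]
  4. access plum: MISS. Cache: [eel(c=1) plum(c=1) apple(c=2)]
  5. access eel: HIT, count now 2. Cache: [plum(c=1) apple(c=2) eel(c=2)]
  6. access cherry: MISS, evict plum(c=1). Cache: [cherry(c=1) apple(c=2) eel(c=2)]
  7. access plum: MISS, evict cherry(c=1). Cache: [plum(c=1) apple(c=2) eel(c=2)]
  8. access apple: HIT, count now 3. Cache: [plum(c=1) eel(c=2) apple(c=3)]
  9. access apple: HIT, count now 4. Cache: [plum(c=1) eel(c=2) apple(c=4)]
  10. access plum: HIT, count now 2. Cache: [eel(c=2) plum(c=2) apple(c=4)]
  11. access apple: HIT, count now 5. Cache: [eel(c=2) plum(c=2) apple(c=5)]
  12. access plum: HIT, count now 3. Cache: [eel(c=2) plum(c=3) apple(c=5)]
  13. access berry: MISS, evict eel(c=2). Cache: [berry(c=1) plum(c=3) apple(c=5)]
  14. access plum: HIT, count now 4. Cache: [berry(c=1) plum(c=4) apple(c=5)]
  15. access berry: HIT, count now 2. Cache: [berry(c=2) plum(c=4) apple(c=5)]
  16. access plum: HIT, count now 5. Cache: [berry(c=2) apple(c=5) plum(c=5)]
  17. access ram: MISS, evict berry(c=2). Cache: [ram(c=1) apple(c=5) plum(c=5)]
  18. access berry: MISS, evict ram(c=1). Cache: [berry(c=1) apple(c=5) plum(c=5)]
  19. access peach: MISS, evict berry(c=1). Cache: [peach(c=1) apple(c=5) plum(c=5)]
  20. access ant: MISS, evict peach(c=1). Cache: [ant(c=1) apple(c=5) plum(c=5)]
  21. access ram: MISS, evict ant(c=1). Cache: [ram(c=1) apple(c=5) plum(c=5)]
  22. access peach: MISS, evict ram(c=1). Cache: [peach(c=1) apple(c=5) plum(c=5)]
  23. access peach: HIT, count now 2. Cache: [peach(c=2) apple(c=5) plum(c=5)]
  24. access berry: MISS, evict peach(c=2). Cache: [berry(c=1) apple(c=5) plum(c=5)]
  25. access ant: MISS, evict berry(c=1). Cache: [ant(c=1) apple(c=5) plum(c=5)]
  26. access berry: MISS, evict ant(c=1). Cache: [berry(c=1) apple(c=5) plum(c=5)]
  27. access berry: HIT, count now 2. Cache: [berry(c=2) apple(c=5) plum(c=5)]
  28. access berry: HIT, count now 3. Cache: [berry(c=3) apple(c=5) plum(c=5)]
  29. access berry: HIT, count now 4. Cache: [berry(c=4) apple(c=5) plum(c=5)]
  30. access berry: HIT, count now 5. Cache: [apple(c=5) plum(c=5) berry(c=5)]
  31. access plum: HIT, count now 6. Cache: [apple(c=5) berry(c=5) plum(c=6)]
  32. access berry: HIT, count now 6. Cache: [apple(c=5) plum(c=6) berry(c=6)]
  33. access berry: HIT, count now 7. Cache: [apple(c=5) plum(c=6) berry(c=7)]
  34. access ram: MISS, evict apple(c=5). Cache: [ram(c=1) plum(c=6) berry(c=7)]
  35. access apple: MISS, evict ram(c=1). Cache: [apple(c=1) plum(c=6) berry(c=7)]
  36. access berry: HIT, count now 8. Cache: [apple(c=1) plum(c=6) berry(c=8)]
  37. access ram: MISS, evict apple(c=1). Cache: [ram(c=1) plum(c=6) berry(c=8)]
  38. access berry: HIT, count now 9. Cache: [ram(c=1) plum(c=6) berry(c=9)]
  39. access apple: MISS, evict ram(c=1). Cache: [apple(c=1) plum(c=6) berry(c=9)]
  40. access ram: MISS, evict apple(c=1). Cache: [ram(c=1) plum(c=6) berry(c=9)]
Total: 20 hits, 20 misses, 17 evictions

Answer: berry plum ram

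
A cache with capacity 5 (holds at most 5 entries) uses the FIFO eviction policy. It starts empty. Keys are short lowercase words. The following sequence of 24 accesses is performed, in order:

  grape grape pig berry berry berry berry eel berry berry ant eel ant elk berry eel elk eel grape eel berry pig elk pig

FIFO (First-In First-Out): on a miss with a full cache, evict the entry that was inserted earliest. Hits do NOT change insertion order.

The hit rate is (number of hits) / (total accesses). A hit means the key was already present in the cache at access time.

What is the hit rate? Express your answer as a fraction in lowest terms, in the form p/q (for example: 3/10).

FIFO simulation (capacity=5):
  1. access grape: MISS. Cache (old->new): [grape]
  2. access grape: HIT. Cache (old->new): [grape]
  3. access pig: MISS. Cache (old->new): [grape pig]
  4. access berry: MISS. Cache (old->new): [grape pig berry]
  5. access berry: HIT. Cache (old->new): [grape pig berry]
  6. access berry: HIT. Cache (old->new): [grape pig berry]
  7. access berry: HIT. Cache (old->new): [grape pig berry]
  8. access eel: MISS. Cache (old->new): [grape pig berry eel]
  9. access berry: HIT. Cache (old->new): [grape pig berry eel]
  10. access berry: HIT. Cache (old->new): [grape pig berry eel]
  11. access ant: MISS. Cache (old->new): [grape pig berry eel ant]
  12. access eel: HIT. Cache (old->new): [grape pig berry eel ant]
  13. access ant: HIT. Cache (old->new): [grape pig berry eel ant]
  14. access elk: MISS, evict grape. Cache (old->new): [pig berry eel ant elk]
  15. access berry: HIT. Cache (old->new): [pig berry eel ant elk]
  16. access eel: HIT. Cache (old->new): [pig berry eel ant elk]
  17. access elk: HIT. Cache (old->new): [pig berry eel ant elk]
  18. access eel: HIT. Cache (old->new): [pig berry eel ant elk]
  19. access grape: MISS, evict pig. Cache (old->new): [berry eel ant elk grape]
  20. access eel: HIT. Cache (old->new): [berry eel ant elk grape]
  21. access berry: HIT. Cache (old->new): [berry eel ant elk grape]
  22. access pig: MISS, evict berry. Cache (old->new): [eel ant elk grape pig]
  23. access elk: HIT. Cache (old->new): [eel ant elk grape pig]
  24. access pig: HIT. Cache (old->new): [eel ant elk grape pig]
Total: 16 hits, 8 misses, 3 evictions

Hit rate = 16/24 = 2/3

Answer: 2/3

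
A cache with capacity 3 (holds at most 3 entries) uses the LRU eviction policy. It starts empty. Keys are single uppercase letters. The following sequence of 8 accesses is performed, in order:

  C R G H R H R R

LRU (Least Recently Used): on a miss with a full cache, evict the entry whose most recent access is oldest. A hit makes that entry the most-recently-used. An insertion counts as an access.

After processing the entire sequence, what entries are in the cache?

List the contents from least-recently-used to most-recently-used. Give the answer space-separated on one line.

LRU simulation (capacity=3):
  1. access C: MISS. Cache (LRU->MRU): [C]
  2. access R: MISS. Cache (LRU->MRU): [C R]
  3. access G: MISS. Cache (LRU->MRU): [C R G]
  4. access H: MISS, evict C. Cache (LRU->MRU): [R G H]
  5. access R: HIT. Cache (LRU->MRU): [G H R]
  6. access H: HIT. Cache (LRU->MRU): [G R H]
  7. access R: HIT. Cache (LRU->MRU): [G H R]
  8. access R: HIT. Cache (LRU->MRU): [G H R]
Total: 4 hits, 4 misses, 1 evictions

Answer: G H R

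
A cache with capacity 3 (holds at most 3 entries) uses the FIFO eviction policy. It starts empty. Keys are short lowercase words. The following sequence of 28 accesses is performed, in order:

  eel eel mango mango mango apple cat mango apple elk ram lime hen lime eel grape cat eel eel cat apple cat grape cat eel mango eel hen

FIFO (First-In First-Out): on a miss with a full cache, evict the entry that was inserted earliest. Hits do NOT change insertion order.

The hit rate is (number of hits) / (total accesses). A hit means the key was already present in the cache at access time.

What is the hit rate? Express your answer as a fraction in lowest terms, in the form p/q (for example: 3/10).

Answer: 13/28

Derivation:
FIFO simulation (capacity=3):
  1. access eel: MISS. Cache (old->new): [eel]
  2. access eel: HIT. Cache (old->new): [eel]
  3. access mango: MISS. Cache (old->new): [eel mango]
  4. access mango: HIT. Cache (old->new): [eel mango]
  5. access mango: HIT. Cache (old->new): [eel mango]
  6. access apple: MISS. Cache (old->new): [eel mango apple]
  7. access cat: MISS, evict eel. Cache (old->new): [mango apple cat]
  8. access mango: HIT. Cache (old->new): [mango apple cat]
  9. access apple: HIT. Cache (old->new): [mango apple cat]
  10. access elk: MISS, evict mango. Cache (old->new): [apple cat elk]
  11. access ram: MISS, evict apple. Cache (old->new): [cat elk ram]
  12. access lime: MISS, evict cat. Cache (old->new): [elk ram lime]
  13. access hen: MISS, evict elk. Cache (old->new): [ram lime hen]
  14. access lime: HIT. Cache (old->new): [ram lime hen]
  15. access eel: MISS, evict ram. Cache (old->new): [lime hen eel]
  16. access grape: MISS, evict lime. Cache (old->new): [hen eel grape]
  17. access cat: MISS, evict hen. Cache (old->new): [eel grape cat]
  18. access eel: HIT. Cache (old->new): [eel grape cat]
  19. access eel: HIT. Cache (old->new): [eel grape cat]
  20. access cat: HIT. Cache (old->new): [eel grape cat]
  21. access apple: MISS, evict eel. Cache (old->new): [grape cat apple]
  22. access cat: HIT. Cache (old->new): [grape cat apple]
  23. access grape: HIT. Cache (old->new): [grape cat apple]
  24. access cat: HIT. Cache (old->new): [grape cat apple]
  25. access eel: MISS, evict grape. Cache (old->new): [cat apple eel]
  26. access mango: MISS, evict cat. Cache (old->new): [apple eel mango]
  27. access eel: HIT. Cache (old->new): [apple eel mango]
  28. access hen: MISS, evict apple. Cache (old->new): [eel mango hen]
Total: 13 hits, 15 misses, 12 evictions

Hit rate = 13/28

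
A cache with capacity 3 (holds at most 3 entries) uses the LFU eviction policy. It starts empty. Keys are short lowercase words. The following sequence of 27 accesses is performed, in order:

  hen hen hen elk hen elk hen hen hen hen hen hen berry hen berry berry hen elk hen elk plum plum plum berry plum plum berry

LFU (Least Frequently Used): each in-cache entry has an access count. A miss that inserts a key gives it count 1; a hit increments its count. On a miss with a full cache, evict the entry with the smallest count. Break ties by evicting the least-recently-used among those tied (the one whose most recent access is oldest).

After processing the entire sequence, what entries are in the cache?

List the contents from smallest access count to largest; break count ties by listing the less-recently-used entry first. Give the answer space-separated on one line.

Answer: berry elk hen

Derivation:
LFU simulation (capacity=3):
  1. access hen: MISS. Cache: [hen(c=1)]
  2. access hen: HIT, count now 2. Cache: [hen(c=2)]
  3. access hen: HIT, count now 3. Cache: [hen(c=3)]
  4. access elk: MISS. Cache: [elk(c=1) hen(c=3)]
  5. access hen: HIT, count now 4. Cache: [elk(c=1) hen(c=4)]
  6. access elk: HIT, count now 2. Cache: [elk(c=2) hen(c=4)]
  7. access hen: HIT, count now 5. Cache: [elk(c=2) hen(c=5)]
  8. access hen: HIT, count now 6. Cache: [elk(c=2) hen(c=6)]
  9. access hen: HIT, count now 7. Cache: [elk(c=2) hen(c=7)]
  10. access hen: HIT, count now 8. Cache: [elk(c=2) hen(c=8)]
  11. access hen: HIT, count now 9. Cache: [elk(c=2) hen(c=9)]
  12. access hen: HIT, count now 10. Cache: [elk(c=2) hen(c=10)]
  13. access berry: MISS. Cache: [berry(c=1) elk(c=2) hen(c=10)]
  14. access hen: HIT, count now 11. Cache: [berry(c=1) elk(c=2) hen(c=11)]
  15. access berry: HIT, count now 2. Cache: [elk(c=2) berry(c=2) hen(c=11)]
  16. access berry: HIT, count now 3. Cache: [elk(c=2) berry(c=3) hen(c=11)]
  17. access hen: HIT, count now 12. Cache: [elk(c=2) berry(c=3) hen(c=12)]
  18. access elk: HIT, count now 3. Cache: [berry(c=3) elk(c=3) hen(c=12)]
  19. access hen: HIT, count now 13. Cache: [berry(c=3) elk(c=3) hen(c=13)]
  20. access elk: HIT, count now 4. Cache: [berry(c=3) elk(c=4) hen(c=13)]
  21. access plum: MISS, evict berry(c=3). Cache: [plum(c=1) elk(c=4) hen(c=13)]
  22. access plum: HIT, count now 2. Cache: [plum(c=2) elk(c=4) hen(c=13)]
  23. access plum: HIT, count now 3. Cache: [plum(c=3) elk(c=4) hen(c=13)]
  24. access berry: MISS, evict plum(c=3). Cache: [berry(c=1) elk(c=4) hen(c=13)]
  25. access plum: MISS, evict berry(c=1). Cache: [plum(c=1) elk(c=4) hen(c=13)]
  26. access plum: HIT, count now 2. Cache: [plum(c=2) elk(c=4) hen(c=13)]
  27. access berry: MISS, evict plum(c=2). Cache: [berry(c=1) elk(c=4) hen(c=13)]
Total: 20 hits, 7 misses, 4 evictions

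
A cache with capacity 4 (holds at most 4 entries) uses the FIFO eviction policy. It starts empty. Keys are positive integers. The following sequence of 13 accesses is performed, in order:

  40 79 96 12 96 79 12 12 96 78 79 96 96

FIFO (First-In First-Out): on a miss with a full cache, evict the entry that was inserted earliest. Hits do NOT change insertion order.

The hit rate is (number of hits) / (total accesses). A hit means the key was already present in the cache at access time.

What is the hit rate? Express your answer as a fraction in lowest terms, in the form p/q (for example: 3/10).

FIFO simulation (capacity=4):
  1. access 40: MISS. Cache (old->new): [40]
  2. access 79: MISS. Cache (old->new): [40 79]
  3. access 96: MISS. Cache (old->new): [40 79 96]
  4. access 12: MISS. Cache (old->new): [40 79 96 12]
  5. access 96: HIT. Cache (old->new): [40 79 96 12]
  6. access 79: HIT. Cache (old->new): [40 79 96 12]
  7. access 12: HIT. Cache (old->new): [40 79 96 12]
  8. access 12: HIT. Cache (old->new): [40 79 96 12]
  9. access 96: HIT. Cache (old->new): [40 79 96 12]
  10. access 78: MISS, evict 40. Cache (old->new): [79 96 12 78]
  11. access 79: HIT. Cache (old->new): [79 96 12 78]
  12. access 96: HIT. Cache (old->new): [79 96 12 78]
  13. access 96: HIT. Cache (old->new): [79 96 12 78]
Total: 8 hits, 5 misses, 1 evictions

Hit rate = 8/13

Answer: 8/13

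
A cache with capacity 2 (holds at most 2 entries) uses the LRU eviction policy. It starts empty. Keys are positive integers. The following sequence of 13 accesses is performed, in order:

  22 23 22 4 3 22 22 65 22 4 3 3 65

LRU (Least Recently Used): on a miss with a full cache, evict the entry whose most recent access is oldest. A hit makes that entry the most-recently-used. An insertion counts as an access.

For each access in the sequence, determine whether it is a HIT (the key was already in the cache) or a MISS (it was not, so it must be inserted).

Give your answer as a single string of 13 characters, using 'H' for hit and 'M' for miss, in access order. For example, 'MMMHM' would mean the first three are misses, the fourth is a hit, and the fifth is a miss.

LRU simulation (capacity=2):
  1. access 22: MISS. Cache (LRU->MRU): [22]
  2. access 23: MISS. Cache (LRU->MRU): [22 23]
  3. access 22: HIT. Cache (LRU->MRU): [23 22]
  4. access 4: MISS, evict 23. Cache (LRU->MRU): [22 4]
  5. access 3: MISS, evict 22. Cache (LRU->MRU): [4 3]
  6. access 22: MISS, evict 4. Cache (LRU->MRU): [3 22]
  7. access 22: HIT. Cache (LRU->MRU): [3 22]
  8. access 65: MISS, evict 3. Cache (LRU->MRU): [22 65]
  9. access 22: HIT. Cache (LRU->MRU): [65 22]
  10. access 4: MISS, evict 65. Cache (LRU->MRU): [22 4]
  11. access 3: MISS, evict 22. Cache (LRU->MRU): [4 3]
  12. access 3: HIT. Cache (LRU->MRU): [4 3]
  13. access 65: MISS, evict 4. Cache (LRU->MRU): [3 65]
Total: 4 hits, 9 misses, 7 evictions

Answer: MMHMMMHMHMMHM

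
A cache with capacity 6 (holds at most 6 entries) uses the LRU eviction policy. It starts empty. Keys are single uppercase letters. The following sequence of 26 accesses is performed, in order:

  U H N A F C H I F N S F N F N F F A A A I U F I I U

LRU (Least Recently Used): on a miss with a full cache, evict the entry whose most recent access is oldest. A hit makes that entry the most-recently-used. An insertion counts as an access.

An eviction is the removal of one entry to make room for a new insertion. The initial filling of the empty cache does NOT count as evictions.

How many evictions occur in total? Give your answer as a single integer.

Answer: 4

Derivation:
LRU simulation (capacity=6):
  1. access U: MISS. Cache (LRU->MRU): [U]
  2. access H: MISS. Cache (LRU->MRU): [U H]
  3. access N: MISS. Cache (LRU->MRU): [U H N]
  4. access A: MISS. Cache (LRU->MRU): [U H N A]
  5. access F: MISS. Cache (LRU->MRU): [U H N A F]
  6. access C: MISS. Cache (LRU->MRU): [U H N A F C]
  7. access H: HIT. Cache (LRU->MRU): [U N A F C H]
  8. access I: MISS, evict U. Cache (LRU->MRU): [N A F C H I]
  9. access F: HIT. Cache (LRU->MRU): [N A C H I F]
  10. access N: HIT. Cache (LRU->MRU): [A C H I F N]
  11. access S: MISS, evict A. Cache (LRU->MRU): [C H I F N S]
  12. access F: HIT. Cache (LRU->MRU): [C H I N S F]
  13. access N: HIT. Cache (LRU->MRU): [C H I S F N]
  14. access F: HIT. Cache (LRU->MRU): [C H I S N F]
  15. access N: HIT. Cache (LRU->MRU): [C H I S F N]
  16. access F: HIT. Cache (LRU->MRU): [C H I S N F]
  17. access F: HIT. Cache (LRU->MRU): [C H I S N F]
  18. access A: MISS, evict C. Cache (LRU->MRU): [H I S N F A]
  19. access A: HIT. Cache (LRU->MRU): [H I S N F A]
  20. access A: HIT. Cache (LRU->MRU): [H I S N F A]
  21. access I: HIT. Cache (LRU->MRU): [H S N F A I]
  22. access U: MISS, evict H. Cache (LRU->MRU): [S N F A I U]
  23. access F: HIT. Cache (LRU->MRU): [S N A I U F]
  24. access I: HIT. Cache (LRU->MRU): [S N A U F I]
  25. access I: HIT. Cache (LRU->MRU): [S N A U F I]
  26. access U: HIT. Cache (LRU->MRU): [S N A F I U]
Total: 16 hits, 10 misses, 4 evictions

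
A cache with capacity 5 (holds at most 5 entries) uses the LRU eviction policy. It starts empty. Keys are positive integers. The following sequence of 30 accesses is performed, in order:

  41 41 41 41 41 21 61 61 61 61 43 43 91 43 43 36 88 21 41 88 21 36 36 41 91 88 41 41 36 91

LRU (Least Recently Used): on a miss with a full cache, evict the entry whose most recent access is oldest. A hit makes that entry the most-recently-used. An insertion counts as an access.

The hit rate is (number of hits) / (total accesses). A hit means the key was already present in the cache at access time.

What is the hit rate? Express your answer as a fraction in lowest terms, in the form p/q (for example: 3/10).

Answer: 2/3

Derivation:
LRU simulation (capacity=5):
  1. access 41: MISS. Cache (LRU->MRU): [41]
  2. access 41: HIT. Cache (LRU->MRU): [41]
  3. access 41: HIT. Cache (LRU->MRU): [41]
  4. access 41: HIT. Cache (LRU->MRU): [41]
  5. access 41: HIT. Cache (LRU->MRU): [41]
  6. access 21: MISS. Cache (LRU->MRU): [41 21]
  7. access 61: MISS. Cache (LRU->MRU): [41 21 61]
  8. access 61: HIT. Cache (LRU->MRU): [41 21 61]
  9. access 61: HIT. Cache (LRU->MRU): [41 21 61]
  10. access 61: HIT. Cache (LRU->MRU): [41 21 61]
  11. access 43: MISS. Cache (LRU->MRU): [41 21 61 43]
  12. access 43: HIT. Cache (LRU->MRU): [41 21 61 43]
  13. access 91: MISS. Cache (LRU->MRU): [41 21 61 43 91]
  14. access 43: HIT. Cache (LRU->MRU): [41 21 61 91 43]
  15. access 43: HIT. Cache (LRU->MRU): [41 21 61 91 43]
  16. access 36: MISS, evict 41. Cache (LRU->MRU): [21 61 91 43 36]
  17. access 88: MISS, evict 21. Cache (LRU->MRU): [61 91 43 36 88]
  18. access 21: MISS, evict 61. Cache (LRU->MRU): [91 43 36 88 21]
  19. access 41: MISS, evict 91. Cache (LRU->MRU): [43 36 88 21 41]
  20. access 88: HIT. Cache (LRU->MRU): [43 36 21 41 88]
  21. access 21: HIT. Cache (LRU->MRU): [43 36 41 88 21]
  22. access 36: HIT. Cache (LRU->MRU): [43 41 88 21 36]
  23. access 36: HIT. Cache (LRU->MRU): [43 41 88 21 36]
  24. access 41: HIT. Cache (LRU->MRU): [43 88 21 36 41]
  25. access 91: MISS, evict 43. Cache (LRU->MRU): [88 21 36 41 91]
  26. access 88: HIT. Cache (LRU->MRU): [21 36 41 91 88]
  27. access 41: HIT. Cache (LRU->MRU): [21 36 91 88 41]
  28. access 41: HIT. Cache (LRU->MRU): [21 36 91 88 41]
  29. access 36: HIT. Cache (LRU->MRU): [21 91 88 41 36]
  30. access 91: HIT. Cache (LRU->MRU): [21 88 41 36 91]
Total: 20 hits, 10 misses, 5 evictions

Hit rate = 20/30 = 2/3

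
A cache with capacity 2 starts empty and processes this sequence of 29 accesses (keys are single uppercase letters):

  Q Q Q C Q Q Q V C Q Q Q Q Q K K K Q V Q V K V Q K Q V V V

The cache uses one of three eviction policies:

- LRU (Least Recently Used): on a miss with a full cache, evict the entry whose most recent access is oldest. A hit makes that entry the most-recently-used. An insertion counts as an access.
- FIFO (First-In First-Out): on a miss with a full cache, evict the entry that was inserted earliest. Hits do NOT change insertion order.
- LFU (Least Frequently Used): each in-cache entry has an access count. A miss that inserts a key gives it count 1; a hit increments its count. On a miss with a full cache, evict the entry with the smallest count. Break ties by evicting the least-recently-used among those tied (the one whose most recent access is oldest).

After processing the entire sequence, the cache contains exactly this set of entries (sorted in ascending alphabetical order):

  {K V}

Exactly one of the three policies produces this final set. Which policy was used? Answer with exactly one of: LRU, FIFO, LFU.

Simulating under each policy and comparing final sets:
  LRU: final set = {Q V} -> differs
  FIFO: final set = {K V} -> MATCHES target
  LFU: final set = {Q V} -> differs
Only FIFO produces the target set.

Answer: FIFO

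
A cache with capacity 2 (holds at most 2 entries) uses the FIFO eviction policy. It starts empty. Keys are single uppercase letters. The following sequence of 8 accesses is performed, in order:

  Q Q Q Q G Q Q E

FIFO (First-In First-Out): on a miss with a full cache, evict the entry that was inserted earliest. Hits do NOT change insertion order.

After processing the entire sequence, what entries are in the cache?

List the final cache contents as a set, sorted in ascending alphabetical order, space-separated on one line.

FIFO simulation (capacity=2):
  1. access Q: MISS. Cache (old->new): [Q]
  2. access Q: HIT. Cache (old->new): [Q]
  3. access Q: HIT. Cache (old->new): [Q]
  4. access Q: HIT. Cache (old->new): [Q]
  5. access G: MISS. Cache (old->new): [Q G]
  6. access Q: HIT. Cache (old->new): [Q G]
  7. access Q: HIT. Cache (old->new): [Q G]
  8. access E: MISS, evict Q. Cache (old->new): [G E]
Total: 5 hits, 3 misses, 1 evictions

Answer: E G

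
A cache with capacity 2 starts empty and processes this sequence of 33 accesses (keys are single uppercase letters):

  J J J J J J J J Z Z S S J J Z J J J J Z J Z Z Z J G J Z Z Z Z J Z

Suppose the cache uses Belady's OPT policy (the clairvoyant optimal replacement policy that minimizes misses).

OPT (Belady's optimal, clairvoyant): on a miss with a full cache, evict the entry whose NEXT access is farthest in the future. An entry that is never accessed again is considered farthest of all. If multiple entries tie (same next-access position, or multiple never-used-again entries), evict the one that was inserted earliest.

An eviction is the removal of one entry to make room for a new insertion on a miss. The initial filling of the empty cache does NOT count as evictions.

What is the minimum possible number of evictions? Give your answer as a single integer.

Answer: 4

Derivation:
OPT (Belady) simulation (capacity=2):
  1. access J: MISS. Cache: [J]
  2. access J: HIT. Next use of J: step 3. Cache: [J]
  3. access J: HIT. Next use of J: step 4. Cache: [J]
  4. access J: HIT. Next use of J: step 5. Cache: [J]
  5. access J: HIT. Next use of J: step 6. Cache: [J]
  6. access J: HIT. Next use of J: step 7. Cache: [J]
  7. access J: HIT. Next use of J: step 8. Cache: [J]
  8. access J: HIT. Next use of J: step 13. Cache: [J]
  9. access Z: MISS. Cache: [J Z]
  10. access Z: HIT. Next use of Z: step 15. Cache: [J Z]
  11. access S: MISS, evict Z (next use: step 15). Cache: [J S]
  12. access S: HIT. Next use of S: never. Cache: [J S]
  13. access J: HIT. Next use of J: step 14. Cache: [J S]
  14. access J: HIT. Next use of J: step 16. Cache: [J S]
  15. access Z: MISS, evict S (next use: never). Cache: [J Z]
  16. access J: HIT. Next use of J: step 17. Cache: [J Z]
  17. access J: HIT. Next use of J: step 18. Cache: [J Z]
  18. access J: HIT. Next use of J: step 19. Cache: [J Z]
  19. access J: HIT. Next use of J: step 21. Cache: [J Z]
  20. access Z: HIT. Next use of Z: step 22. Cache: [J Z]
  21. access J: HIT. Next use of J: step 25. Cache: [J Z]
  22. access Z: HIT. Next use of Z: step 23. Cache: [J Z]
  23. access Z: HIT. Next use of Z: step 24. Cache: [J Z]
  24. access Z: HIT. Next use of Z: step 28. Cache: [J Z]
  25. access J: HIT. Next use of J: step 27. Cache: [J Z]
  26. access G: MISS, evict Z (next use: step 28). Cache: [J G]
  27. access J: HIT. Next use of J: step 32. Cache: [J G]
  28. access Z: MISS, evict G (next use: never). Cache: [J Z]
  29. access Z: HIT. Next use of Z: step 30. Cache: [J Z]
  30. access Z: HIT. Next use of Z: step 31. Cache: [J Z]
  31. access Z: HIT. Next use of Z: step 33. Cache: [J Z]
  32. access J: HIT. Next use of J: never. Cache: [J Z]
  33. access Z: HIT. Next use of Z: never. Cache: [J Z]
Total: 27 hits, 6 misses, 4 evictions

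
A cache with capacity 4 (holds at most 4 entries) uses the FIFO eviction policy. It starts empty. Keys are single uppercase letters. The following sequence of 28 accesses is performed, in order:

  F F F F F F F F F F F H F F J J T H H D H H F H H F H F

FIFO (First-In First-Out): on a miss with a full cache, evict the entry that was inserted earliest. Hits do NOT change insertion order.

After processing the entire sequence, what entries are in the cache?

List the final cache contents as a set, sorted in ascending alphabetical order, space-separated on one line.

Answer: D F H T

Derivation:
FIFO simulation (capacity=4):
  1. access F: MISS. Cache (old->new): [F]
  2. access F: HIT. Cache (old->new): [F]
  3. access F: HIT. Cache (old->new): [F]
  4. access F: HIT. Cache (old->new): [F]
  5. access F: HIT. Cache (old->new): [F]
  6. access F: HIT. Cache (old->new): [F]
  7. access F: HIT. Cache (old->new): [F]
  8. access F: HIT. Cache (old->new): [F]
  9. access F: HIT. Cache (old->new): [F]
  10. access F: HIT. Cache (old->new): [F]
  11. access F: HIT. Cache (old->new): [F]
  12. access H: MISS. Cache (old->new): [F H]
  13. access F: HIT. Cache (old->new): [F H]
  14. access F: HIT. Cache (old->new): [F H]
  15. access J: MISS. Cache (old->new): [F H J]
  16. access J: HIT. Cache (old->new): [F H J]
  17. access T: MISS. Cache (old->new): [F H J T]
  18. access H: HIT. Cache (old->new): [F H J T]
  19. access H: HIT. Cache (old->new): [F H J T]
  20. access D: MISS, evict F. Cache (old->new): [H J T D]
  21. access H: HIT. Cache (old->new): [H J T D]
  22. access H: HIT. Cache (old->new): [H J T D]
  23. access F: MISS, evict H. Cache (old->new): [J T D F]
  24. access H: MISS, evict J. Cache (old->new): [T D F H]
  25. access H: HIT. Cache (old->new): [T D F H]
  26. access F: HIT. Cache (old->new): [T D F H]
  27. access H: HIT. Cache (old->new): [T D F H]
  28. access F: HIT. Cache (old->new): [T D F H]
Total: 21 hits, 7 misses, 3 evictions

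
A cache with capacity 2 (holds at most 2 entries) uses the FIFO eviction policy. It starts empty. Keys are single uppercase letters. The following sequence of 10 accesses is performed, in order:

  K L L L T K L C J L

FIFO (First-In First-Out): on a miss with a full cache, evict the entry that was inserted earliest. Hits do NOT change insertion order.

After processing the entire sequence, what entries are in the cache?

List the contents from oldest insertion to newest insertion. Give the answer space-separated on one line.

Answer: J L

Derivation:
FIFO simulation (capacity=2):
  1. access K: MISS. Cache (old->new): [K]
  2. access L: MISS. Cache (old->new): [K L]
  3. access L: HIT. Cache (old->new): [K L]
  4. access L: HIT. Cache (old->new): [K L]
  5. access T: MISS, evict K. Cache (old->new): [L T]
  6. access K: MISS, evict L. Cache (old->new): [T K]
  7. access L: MISS, evict T. Cache (old->new): [K L]
  8. access C: MISS, evict K. Cache (old->new): [L C]
  9. access J: MISS, evict L. Cache (old->new): [C J]
  10. access L: MISS, evict C. Cache (old->new): [J L]
Total: 2 hits, 8 misses, 6 evictions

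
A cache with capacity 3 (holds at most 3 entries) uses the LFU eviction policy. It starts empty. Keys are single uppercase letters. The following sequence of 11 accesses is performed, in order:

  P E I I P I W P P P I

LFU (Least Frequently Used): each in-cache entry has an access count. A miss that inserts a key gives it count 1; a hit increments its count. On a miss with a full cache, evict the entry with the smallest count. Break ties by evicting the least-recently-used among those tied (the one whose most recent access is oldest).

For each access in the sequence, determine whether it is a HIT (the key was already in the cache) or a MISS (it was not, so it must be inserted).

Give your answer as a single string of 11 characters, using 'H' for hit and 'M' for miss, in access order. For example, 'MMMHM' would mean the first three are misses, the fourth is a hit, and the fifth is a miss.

LFU simulation (capacity=3):
  1. access P: MISS. Cache: [P(c=1)]
  2. access E: MISS. Cache: [P(c=1) E(c=1)]
  3. access I: MISS. Cache: [P(c=1) E(c=1) I(c=1)]
  4. access I: HIT, count now 2. Cache: [P(c=1) E(c=1) I(c=2)]
  5. access P: HIT, count now 2. Cache: [E(c=1) I(c=2) P(c=2)]
  6. access I: HIT, count now 3. Cache: [E(c=1) P(c=2) I(c=3)]
  7. access W: MISS, evict E(c=1). Cache: [W(c=1) P(c=2) I(c=3)]
  8. access P: HIT, count now 3. Cache: [W(c=1) I(c=3) P(c=3)]
  9. access P: HIT, count now 4. Cache: [W(c=1) I(c=3) P(c=4)]
  10. access P: HIT, count now 5. Cache: [W(c=1) I(c=3) P(c=5)]
  11. access I: HIT, count now 4. Cache: [W(c=1) I(c=4) P(c=5)]
Total: 7 hits, 4 misses, 1 evictions

Answer: MMMHHHMHHHH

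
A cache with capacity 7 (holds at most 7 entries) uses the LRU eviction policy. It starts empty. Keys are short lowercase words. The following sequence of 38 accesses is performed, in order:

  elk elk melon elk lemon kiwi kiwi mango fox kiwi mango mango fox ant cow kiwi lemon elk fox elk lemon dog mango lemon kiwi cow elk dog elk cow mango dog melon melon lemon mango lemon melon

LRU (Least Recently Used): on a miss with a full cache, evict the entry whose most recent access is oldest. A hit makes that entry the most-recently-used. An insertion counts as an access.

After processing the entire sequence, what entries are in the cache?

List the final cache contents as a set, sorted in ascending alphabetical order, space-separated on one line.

LRU simulation (capacity=7):
  1. access elk: MISS. Cache (LRU->MRU): [elk]
  2. access elk: HIT. Cache (LRU->MRU): [elk]
  3. access melon: MISS. Cache (LRU->MRU): [elk melon]
  4. access elk: HIT. Cache (LRU->MRU): [melon elk]
  5. access lemon: MISS. Cache (LRU->MRU): [melon elk lemon]
  6. access kiwi: MISS. Cache (LRU->MRU): [melon elk lemon kiwi]
  7. access kiwi: HIT. Cache (LRU->MRU): [melon elk lemon kiwi]
  8. access mango: MISS. Cache (LRU->MRU): [melon elk lemon kiwi mango]
  9. access fox: MISS. Cache (LRU->MRU): [melon elk lemon kiwi mango fox]
  10. access kiwi: HIT. Cache (LRU->MRU): [melon elk lemon mango fox kiwi]
  11. access mango: HIT. Cache (LRU->MRU): [melon elk lemon fox kiwi mango]
  12. access mango: HIT. Cache (LRU->MRU): [melon elk lemon fox kiwi mango]
  13. access fox: HIT. Cache (LRU->MRU): [melon elk lemon kiwi mango fox]
  14. access ant: MISS. Cache (LRU->MRU): [melon elk lemon kiwi mango fox ant]
  15. access cow: MISS, evict melon. Cache (LRU->MRU): [elk lemon kiwi mango fox ant cow]
  16. access kiwi: HIT. Cache (LRU->MRU): [elk lemon mango fox ant cow kiwi]
  17. access lemon: HIT. Cache (LRU->MRU): [elk mango fox ant cow kiwi lemon]
  18. access elk: HIT. Cache (LRU->MRU): [mango fox ant cow kiwi lemon elk]
  19. access fox: HIT. Cache (LRU->MRU): [mango ant cow kiwi lemon elk fox]
  20. access elk: HIT. Cache (LRU->MRU): [mango ant cow kiwi lemon fox elk]
  21. access lemon: HIT. Cache (LRU->MRU): [mango ant cow kiwi fox elk lemon]
  22. access dog: MISS, evict mango. Cache (LRU->MRU): [ant cow kiwi fox elk lemon dog]
  23. access mango: MISS, evict ant. Cache (LRU->MRU): [cow kiwi fox elk lemon dog mango]
  24. access lemon: HIT. Cache (LRU->MRU): [cow kiwi fox elk dog mango lemon]
  25. access kiwi: HIT. Cache (LRU->MRU): [cow fox elk dog mango lemon kiwi]
  26. access cow: HIT. Cache (LRU->MRU): [fox elk dog mango lemon kiwi cow]
  27. access elk: HIT. Cache (LRU->MRU): [fox dog mango lemon kiwi cow elk]
  28. access dog: HIT. Cache (LRU->MRU): [fox mango lemon kiwi cow elk dog]
  29. access elk: HIT. Cache (LRU->MRU): [fox mango lemon kiwi cow dog elk]
  30. access cow: HIT. Cache (LRU->MRU): [fox mango lemon kiwi dog elk cow]
  31. access mango: HIT. Cache (LRU->MRU): [fox lemon kiwi dog elk cow mango]
  32. access dog: HIT. Cache (LRU->MRU): [fox lemon kiwi elk cow mango dog]
  33. access melon: MISS, evict fox. Cache (LRU->MRU): [lemon kiwi elk cow mango dog melon]
  34. access melon: HIT. Cache (LRU->MRU): [lemon kiwi elk cow mango dog melon]
  35. access lemon: HIT. Cache (LRU->MRU): [kiwi elk cow mango dog melon lemon]
  36. access mango: HIT. Cache (LRU->MRU): [kiwi elk cow dog melon lemon mango]
  37. access lemon: HIT. Cache (LRU->MRU): [kiwi elk cow dog melon mango lemon]
  38. access melon: HIT. Cache (LRU->MRU): [kiwi elk cow dog mango lemon melon]
Total: 27 hits, 11 misses, 4 evictions

Answer: cow dog elk kiwi lemon mango melon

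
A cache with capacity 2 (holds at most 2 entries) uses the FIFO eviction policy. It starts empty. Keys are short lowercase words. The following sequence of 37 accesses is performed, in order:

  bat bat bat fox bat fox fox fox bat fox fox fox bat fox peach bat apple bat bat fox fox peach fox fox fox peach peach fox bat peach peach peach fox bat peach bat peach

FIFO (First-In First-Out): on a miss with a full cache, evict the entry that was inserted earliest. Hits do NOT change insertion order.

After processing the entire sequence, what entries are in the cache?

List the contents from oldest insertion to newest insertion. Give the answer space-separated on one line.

Answer: peach bat

Derivation:
FIFO simulation (capacity=2):
  1. access bat: MISS. Cache (old->new): [bat]
  2. access bat: HIT. Cache (old->new): [bat]
  3. access bat: HIT. Cache (old->new): [bat]
  4. access fox: MISS. Cache (old->new): [bat fox]
  5. access bat: HIT. Cache (old->new): [bat fox]
  6. access fox: HIT. Cache (old->new): [bat fox]
  7. access fox: HIT. Cache (old->new): [bat fox]
  8. access fox: HIT. Cache (old->new): [bat fox]
  9. access bat: HIT. Cache (old->new): [bat fox]
  10. access fox: HIT. Cache (old->new): [bat fox]
  11. access fox: HIT. Cache (old->new): [bat fox]
  12. access fox: HIT. Cache (old->new): [bat fox]
  13. access bat: HIT. Cache (old->new): [bat fox]
  14. access fox: HIT. Cache (old->new): [bat fox]
  15. access peach: MISS, evict bat. Cache (old->new): [fox peach]
  16. access bat: MISS, evict fox. Cache (old->new): [peach bat]
  17. access apple: MISS, evict peach. Cache (old->new): [bat apple]
  18. access bat: HIT. Cache (old->new): [bat apple]
  19. access bat: HIT. Cache (old->new): [bat apple]
  20. access fox: MISS, evict bat. Cache (old->new): [apple fox]
  21. access fox: HIT. Cache (old->new): [apple fox]
  22. access peach: MISS, evict apple. Cache (old->new): [fox peach]
  23. access fox: HIT. Cache (old->new): [fox peach]
  24. access fox: HIT. Cache (old->new): [fox peach]
  25. access fox: HIT. Cache (old->new): [fox peach]
  26. access peach: HIT. Cache (old->new): [fox peach]
  27. access peach: HIT. Cache (old->new): [fox peach]
  28. access fox: HIT. Cache (old->new): [fox peach]
  29. access bat: MISS, evict fox. Cache (old->new): [peach bat]
  30. access peach: HIT. Cache (old->new): [peach bat]
  31. access peach: HIT. Cache (old->new): [peach bat]
  32. access peach: HIT. Cache (old->new): [peach bat]
  33. access fox: MISS, evict peach. Cache (old->new): [bat fox]
  34. access bat: HIT. Cache (old->new): [bat fox]
  35. access peach: MISS, evict bat. Cache (old->new): [fox peach]
  36. access bat: MISS, evict fox. Cache (old->new): [peach bat]
  37. access peach: HIT. Cache (old->new): [peach bat]
Total: 26 hits, 11 misses, 9 evictions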